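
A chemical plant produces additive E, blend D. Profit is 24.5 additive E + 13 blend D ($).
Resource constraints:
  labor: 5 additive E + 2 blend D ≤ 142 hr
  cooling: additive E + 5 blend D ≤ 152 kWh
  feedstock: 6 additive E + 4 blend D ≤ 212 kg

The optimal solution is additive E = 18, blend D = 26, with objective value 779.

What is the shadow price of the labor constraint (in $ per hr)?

2.5

At the optimum: labor uses 142 of 142 (binding); cooling uses 148 of 152 (slack = 4); feedstock uses 212 of 212 (binding).
Since cooling is not tight, its dual is 0.
From A_Bᵀ y = c: 5·y_labor + 6·y_feedstock = 24.5; 2·y_labor + 4·y_feedstock = 13.
→ y_labor = 2.5 and y_feedstock = 2.
Shadow price of labor = 2.5.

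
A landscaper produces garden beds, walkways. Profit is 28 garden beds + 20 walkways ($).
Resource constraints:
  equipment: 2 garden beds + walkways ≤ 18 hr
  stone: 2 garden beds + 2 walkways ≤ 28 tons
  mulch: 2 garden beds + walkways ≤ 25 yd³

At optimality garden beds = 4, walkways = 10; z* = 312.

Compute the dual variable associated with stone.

Binding: equipment and stone. Non-binding: mulch (7 unused).
By complementary slackness, y = 0 for the non-binding constraint.
From A_Bᵀ y = c: 2·y_equipment + 2·y_stone = 28; 1·y_equipment + 2·y_stone = 20.
Solving: y_equipment = 8, y_stone = 6.
Shadow price of stone = 6.

6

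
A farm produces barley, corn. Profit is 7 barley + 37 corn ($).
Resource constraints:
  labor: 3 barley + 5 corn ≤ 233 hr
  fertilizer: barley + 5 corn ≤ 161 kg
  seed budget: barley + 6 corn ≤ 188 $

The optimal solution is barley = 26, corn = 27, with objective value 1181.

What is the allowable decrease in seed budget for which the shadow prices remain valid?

2

Binding constraints: fertilizer, seed budget. The basis is B = [[1,5],[1,6]] with det 1.
Per unit decrease in seed budget, x* moves by d = (5, -1).
The basis stays optimal until labor becomes binding; allowable decrease = 2 $.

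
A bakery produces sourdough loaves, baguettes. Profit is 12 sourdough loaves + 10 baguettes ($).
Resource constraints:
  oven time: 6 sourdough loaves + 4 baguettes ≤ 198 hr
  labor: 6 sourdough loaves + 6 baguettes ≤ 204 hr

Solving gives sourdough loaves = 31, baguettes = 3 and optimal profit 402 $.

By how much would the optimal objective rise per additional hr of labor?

1

Both oven time and labor are binding at x*.
Dual feasibility on the basic columns requires 6·y_oven time + 6·y_labor = 12, 4·y_oven time + 6·y_labor = 10.
Solving: y_oven time = 1, y_labor = 1.
Shadow price of labor = 1.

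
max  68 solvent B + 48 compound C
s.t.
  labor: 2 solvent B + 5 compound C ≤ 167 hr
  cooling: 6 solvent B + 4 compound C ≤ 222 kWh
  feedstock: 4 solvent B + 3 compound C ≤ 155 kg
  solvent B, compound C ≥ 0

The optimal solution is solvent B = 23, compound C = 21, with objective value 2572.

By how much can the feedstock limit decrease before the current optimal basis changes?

Binding constraints: cooling, feedstock. The basis is B = [[6,4],[4,3]] with det 2.
Per unit decrease in feedstock, x* moves by d = (2, -3).
The basis stays optimal until compound C reaches 0; allowable decrease = 7 kg.

7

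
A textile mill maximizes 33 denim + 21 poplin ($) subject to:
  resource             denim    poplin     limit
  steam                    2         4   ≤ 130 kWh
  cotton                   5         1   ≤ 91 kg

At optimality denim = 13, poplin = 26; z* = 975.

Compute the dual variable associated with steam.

4

At the optimum: steam uses 130 of 130 (binding); cotton uses 91 of 91 (binding).
From A_Bᵀ y = c: 2·y_steam + 5·y_cotton = 33; 4·y_steam + 1·y_cotton = 21.
This yields shadow prices y_steam = 4, y_cotton = 5.
Shadow price of steam = 4.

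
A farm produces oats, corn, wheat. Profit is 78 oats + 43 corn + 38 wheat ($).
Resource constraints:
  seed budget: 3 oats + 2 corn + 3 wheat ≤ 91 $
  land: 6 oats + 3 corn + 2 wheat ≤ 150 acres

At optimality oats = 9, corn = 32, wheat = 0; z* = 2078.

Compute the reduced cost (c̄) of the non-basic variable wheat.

-4

At the optimum: seed budget uses 91 of 91 (binding); land uses 150 of 150 (binding).
From A_Bᵀ y = c: 3·y_seed budget + 6·y_land = 78; 2·y_seed budget + 3·y_land = 43.
Solving: y_seed budget = 8, y_land = 9.
Reduced cost of wheat: c₃ − yᵀa₃ = 38 − (8·3 + 9·2) = 38 − 42 = -4.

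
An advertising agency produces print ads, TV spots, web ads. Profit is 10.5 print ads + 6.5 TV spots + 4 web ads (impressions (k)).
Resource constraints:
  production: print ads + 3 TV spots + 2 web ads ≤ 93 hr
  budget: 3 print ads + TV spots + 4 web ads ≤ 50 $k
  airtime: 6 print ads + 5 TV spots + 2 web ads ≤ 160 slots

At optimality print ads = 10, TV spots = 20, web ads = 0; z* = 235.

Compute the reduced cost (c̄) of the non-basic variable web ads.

At the optimum: production uses 70 of 93 (slack = 23); budget uses 50 of 50 (binding); airtime uses 160 of 160 (binding).
Since production is not tight, its dual is 0.
From A_Bᵀ y = c: 3·y_budget + 6·y_airtime = 10.5; 1·y_budget + 5·y_airtime = 6.5.
Solving: y_budget = 1.5, y_airtime = 1.
Reduced cost of web ads: c₃ − yᵀa₃ = 4 − (1.5·4 + 1·2) = 4 − 8 = -4.

-4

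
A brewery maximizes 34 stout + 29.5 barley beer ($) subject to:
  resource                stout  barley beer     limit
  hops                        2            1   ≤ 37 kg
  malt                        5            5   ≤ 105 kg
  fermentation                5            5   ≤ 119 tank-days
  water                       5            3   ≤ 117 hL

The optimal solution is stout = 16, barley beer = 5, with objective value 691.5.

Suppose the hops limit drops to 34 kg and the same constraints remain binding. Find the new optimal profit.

678

At the optimum: hops uses 37 of 37 (binding); malt uses 105 of 105 (binding); fermentation uses 105 of 119 (slack = 14); water uses 95 of 117 (slack = 22).
Since fermentation, water are not tight, their duals are 0.
From A_Bᵀ y = c: 2·y_hops + 5·y_malt = 34; 1·y_hops + 5·y_malt = 29.5.
→ y_hops = 4.5 and y_malt = 5.
Δz = y_hops·Δb = 4.5 × (-3) = -13.5, so new z* = 691.5 − 13.5 = 678.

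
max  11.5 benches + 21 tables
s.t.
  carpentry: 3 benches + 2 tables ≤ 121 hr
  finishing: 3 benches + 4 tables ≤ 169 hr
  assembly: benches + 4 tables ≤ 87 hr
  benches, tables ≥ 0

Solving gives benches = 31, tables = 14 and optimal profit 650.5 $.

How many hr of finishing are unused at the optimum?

20

finishing used = 3·31 + 4·14 = 149; slack = 169 − 149 = 20.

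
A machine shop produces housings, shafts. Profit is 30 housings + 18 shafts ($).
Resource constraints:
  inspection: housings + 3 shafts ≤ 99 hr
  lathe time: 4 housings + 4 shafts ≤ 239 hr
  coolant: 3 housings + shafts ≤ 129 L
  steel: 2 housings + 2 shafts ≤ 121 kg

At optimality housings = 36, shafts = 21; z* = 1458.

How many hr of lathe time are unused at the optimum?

lathe time used = 4·36 + 4·21 = 228; slack = 239 − 228 = 11.

11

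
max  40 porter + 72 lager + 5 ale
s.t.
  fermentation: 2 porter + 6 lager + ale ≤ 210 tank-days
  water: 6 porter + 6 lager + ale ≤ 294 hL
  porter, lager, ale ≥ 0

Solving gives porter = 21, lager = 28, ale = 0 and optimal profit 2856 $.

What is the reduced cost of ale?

-7

Check each constraint at x*: fermentation 210/210 (tight); water 294/294 (tight).
From A_Bᵀ y = c: 2·y_fermentation + 6·y_water = 40; 6·y_fermentation + 6·y_water = 72.
This yields shadow prices y_fermentation = 8, y_water = 4.
Reduced cost of ale: c₃ − yᵀa₃ = 5 − (8·1 + 4·1) = 5 − 12 = -7.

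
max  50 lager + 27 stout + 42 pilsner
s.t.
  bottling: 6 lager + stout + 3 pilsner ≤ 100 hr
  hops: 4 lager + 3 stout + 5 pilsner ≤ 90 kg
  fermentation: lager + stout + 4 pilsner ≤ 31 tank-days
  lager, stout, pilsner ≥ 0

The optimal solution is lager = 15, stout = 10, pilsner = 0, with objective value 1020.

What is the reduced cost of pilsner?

At the optimum: bottling uses 100 of 100 (binding); hops uses 90 of 90 (binding); fermentation uses 25 of 31 (slack = 6).
Slack constraints have shadow price 0 (complementary slackness).
The binding rows give the dual system: 6·y_bottling + 4·y_hops = 50 and 1·y_bottling + 3·y_hops = 27.
→ y_bottling = 3 and y_hops = 8.
Reduced cost of pilsner: c₃ − yᵀa₃ = 42 − (3·3 + 8·5) = 42 − 49 = -7.

-7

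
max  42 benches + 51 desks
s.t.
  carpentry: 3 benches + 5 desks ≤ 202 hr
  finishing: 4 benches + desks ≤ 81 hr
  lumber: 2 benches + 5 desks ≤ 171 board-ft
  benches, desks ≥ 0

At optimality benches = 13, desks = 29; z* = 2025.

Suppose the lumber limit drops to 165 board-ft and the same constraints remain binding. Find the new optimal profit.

1971

At the optimum: carpentry uses 184 of 202 (slack = 18); finishing uses 81 of 81 (binding); lumber uses 171 of 171 (binding).
Since carpentry is not tight, its dual is 0.
Dual feasibility on the basic columns requires 4·y_finishing + 2·y_lumber = 42, 1·y_finishing + 5·y_lumber = 51.
This yields shadow prices y_finishing = 6, y_lumber = 9.
Δz = y_lumber·Δb = 9 × (-6) = -54, so new z* = 2025 − 54 = 1971.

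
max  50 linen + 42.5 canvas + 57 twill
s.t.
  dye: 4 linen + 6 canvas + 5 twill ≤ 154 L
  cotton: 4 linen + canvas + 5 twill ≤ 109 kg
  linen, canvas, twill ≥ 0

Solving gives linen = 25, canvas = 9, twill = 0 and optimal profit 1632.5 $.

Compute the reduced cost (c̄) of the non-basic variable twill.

-5.5

Both dye and cotton are binding at x*.
From A_Bᵀ y = c: 4·y_dye + 4·y_cotton = 50; 6·y_dye + 1·y_cotton = 42.5.
Solving: y_dye = 6, y_cotton = 6.5.
Reduced cost of twill: c₃ − yᵀa₃ = 57 − (6·5 + 6.5·5) = 57 − 62.5 = -5.5.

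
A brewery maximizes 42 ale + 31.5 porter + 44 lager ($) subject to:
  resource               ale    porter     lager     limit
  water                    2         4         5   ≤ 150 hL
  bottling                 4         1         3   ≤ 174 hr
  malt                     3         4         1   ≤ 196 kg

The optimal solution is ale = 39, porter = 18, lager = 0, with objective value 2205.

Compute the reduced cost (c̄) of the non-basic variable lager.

-8.5

Check each constraint at x*: water 150/150 (tight); bottling 174/174 (tight); malt 189/196 (slack 7).
Slack constraints have shadow price 0 (complementary slackness).
From A_Bᵀ y = c: 2·y_water + 4·y_bottling = 42; 4·y_water + 1·y_bottling = 31.5.
This yields shadow prices y_water = 6, y_bottling = 7.5.
Reduced cost of lager: c₃ − yᵀa₃ = 44 − (6·5 + 7.5·3) = 44 − 52.5 = -8.5.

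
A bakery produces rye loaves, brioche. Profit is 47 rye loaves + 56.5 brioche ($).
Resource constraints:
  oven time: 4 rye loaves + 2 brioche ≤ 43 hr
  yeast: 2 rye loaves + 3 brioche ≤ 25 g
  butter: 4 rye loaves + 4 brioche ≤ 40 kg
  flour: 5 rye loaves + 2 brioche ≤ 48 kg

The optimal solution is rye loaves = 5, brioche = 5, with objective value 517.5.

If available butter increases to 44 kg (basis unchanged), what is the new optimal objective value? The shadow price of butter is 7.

545.5

Δb = 4, so new z* = 517.5 + (7)·(4) = 517.5 + 28 = 545.5.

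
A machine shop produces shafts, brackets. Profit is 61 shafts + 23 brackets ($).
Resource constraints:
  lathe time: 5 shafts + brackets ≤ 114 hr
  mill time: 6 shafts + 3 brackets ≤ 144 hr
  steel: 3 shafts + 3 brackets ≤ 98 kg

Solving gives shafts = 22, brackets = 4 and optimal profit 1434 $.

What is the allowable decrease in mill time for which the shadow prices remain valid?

7.2

Binding constraints: lathe time, mill time. The basis is B = [[5,1],[6,3]] with det 9.
Per unit decrease in mill time, x* moves by d = (0.1111, -0.5556).
The basis stays optimal until brackets reaches 0; allowable decrease = 7.2 hr.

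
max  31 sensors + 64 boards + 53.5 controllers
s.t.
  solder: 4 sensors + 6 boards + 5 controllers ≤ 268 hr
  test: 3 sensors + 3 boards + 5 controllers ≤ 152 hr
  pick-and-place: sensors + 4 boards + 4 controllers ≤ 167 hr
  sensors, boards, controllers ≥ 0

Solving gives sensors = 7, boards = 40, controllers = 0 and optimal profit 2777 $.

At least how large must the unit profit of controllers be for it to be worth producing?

Binding: solder and pick-and-place. Non-binding: test (11 unused).
Since test is not tight, its dual is 0.
From A_Bᵀ y = c: 4·y_solder + 1·y_pick-and-place = 31; 6·y_solder + 4·y_pick-and-place = 64.
→ y_solder = 6 and y_pick-and-place = 7.
controllers enters the basis when its profit ≥ yᵀa₃ = 6·5 + 7·4 = 58.

58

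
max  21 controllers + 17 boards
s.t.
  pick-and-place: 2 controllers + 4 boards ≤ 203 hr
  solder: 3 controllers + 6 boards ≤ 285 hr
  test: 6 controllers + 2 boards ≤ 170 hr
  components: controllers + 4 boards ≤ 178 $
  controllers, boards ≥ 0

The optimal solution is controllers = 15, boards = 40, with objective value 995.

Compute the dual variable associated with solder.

At the optimum: pick-and-place uses 190 of 203 (slack = 13); solder uses 285 of 285 (binding); test uses 170 of 170 (binding); components uses 175 of 178 (slack = 3).
By complementary slackness, y = 0 for the non-binding constraints.
The binding rows give the dual system: 3·y_solder + 6·y_test = 21 and 6·y_solder + 2·y_test = 17.
This yields shadow prices y_solder = 2, y_test = 2.5.
Shadow price of solder = 2.

2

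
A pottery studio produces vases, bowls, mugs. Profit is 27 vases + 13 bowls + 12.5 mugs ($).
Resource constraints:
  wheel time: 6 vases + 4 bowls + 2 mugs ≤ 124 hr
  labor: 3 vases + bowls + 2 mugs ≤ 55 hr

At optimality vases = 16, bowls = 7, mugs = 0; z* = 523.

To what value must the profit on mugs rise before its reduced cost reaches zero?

14

At the optimum: wheel time uses 124 of 124 (binding); labor uses 55 of 55 (binding).
From A_Bᵀ y = c: 6·y_wheel time + 3·y_labor = 27; 4·y_wheel time + 1·y_labor = 13.
Solving: y_wheel time = 2, y_labor = 5.
mugs enters the basis when its profit ≥ yᵀa₃ = 2·2 + 5·2 = 14.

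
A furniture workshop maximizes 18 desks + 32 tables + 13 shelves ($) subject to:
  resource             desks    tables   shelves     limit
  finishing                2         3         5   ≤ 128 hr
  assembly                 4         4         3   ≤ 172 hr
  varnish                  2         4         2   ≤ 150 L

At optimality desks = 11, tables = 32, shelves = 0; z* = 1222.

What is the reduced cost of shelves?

-4

Binding: assembly and varnish. Non-binding: finishing (10 unused).
Since finishing is not tight, its dual is 0.
Dual feasibility on the basic columns requires 4·y_assembly + 2·y_varnish = 18, 4·y_assembly + 4·y_varnish = 32.
Solving: y_assembly = 1, y_varnish = 7.
Reduced cost of shelves: c₃ − yᵀa₃ = 13 − (1·3 + 7·2) = 13 − 17 = -4.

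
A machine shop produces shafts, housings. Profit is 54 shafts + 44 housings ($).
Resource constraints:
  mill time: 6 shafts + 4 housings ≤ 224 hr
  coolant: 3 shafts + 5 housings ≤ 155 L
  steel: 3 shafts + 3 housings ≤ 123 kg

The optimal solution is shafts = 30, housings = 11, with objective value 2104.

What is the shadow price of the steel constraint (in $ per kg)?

Binding: mill time and steel. Non-binding: coolant (10 unused).
Slack constraints have shadow price 0 (complementary slackness).
From A_Bᵀ y = c: 6·y_mill time + 3·y_steel = 54; 4·y_mill time + 3·y_steel = 44.
→ y_mill time = 5 and y_steel = 8.
Shadow price of steel = 8.

8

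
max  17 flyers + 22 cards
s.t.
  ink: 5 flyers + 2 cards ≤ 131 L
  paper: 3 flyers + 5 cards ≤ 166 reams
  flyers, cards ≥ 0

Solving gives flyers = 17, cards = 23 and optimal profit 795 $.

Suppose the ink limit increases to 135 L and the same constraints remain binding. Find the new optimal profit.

799

Both ink and paper are binding at x*.
From A_Bᵀ y = c: 5·y_ink + 3·y_paper = 17; 2·y_ink + 5·y_paper = 22.
→ y_ink = 1 and y_paper = 4.
Δz = y_ink·Δb = 1 × (4) = 4, so new z* = 795 + 4 = 799.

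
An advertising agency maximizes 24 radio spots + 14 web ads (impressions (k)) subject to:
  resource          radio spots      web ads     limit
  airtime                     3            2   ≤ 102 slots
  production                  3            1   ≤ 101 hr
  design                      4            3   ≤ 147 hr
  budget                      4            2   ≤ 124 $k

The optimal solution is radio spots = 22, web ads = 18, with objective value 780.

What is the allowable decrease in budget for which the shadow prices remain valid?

10

Binding constraints: airtime, budget. The basis is B = [[3,2],[4,2]] with det -2.
Per unit decrease in budget, x* moves by d = (-1, 1.5).
The basis stays optimal until design becomes binding; allowable decrease = 10 $k.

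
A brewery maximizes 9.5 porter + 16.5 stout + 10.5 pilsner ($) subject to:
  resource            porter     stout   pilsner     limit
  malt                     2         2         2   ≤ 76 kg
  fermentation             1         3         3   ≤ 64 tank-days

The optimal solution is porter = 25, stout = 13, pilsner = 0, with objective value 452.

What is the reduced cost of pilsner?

-6

Both malt and fermentation are binding at x*.
Dual feasibility on the basic columns requires 2·y_malt + 1·y_fermentation = 9.5, 2·y_malt + 3·y_fermentation = 16.5.
This yields shadow prices y_malt = 3, y_fermentation = 3.5.
Reduced cost of pilsner: c₃ − yᵀa₃ = 10.5 − (3·2 + 3.5·3) = 10.5 − 16.5 = -6.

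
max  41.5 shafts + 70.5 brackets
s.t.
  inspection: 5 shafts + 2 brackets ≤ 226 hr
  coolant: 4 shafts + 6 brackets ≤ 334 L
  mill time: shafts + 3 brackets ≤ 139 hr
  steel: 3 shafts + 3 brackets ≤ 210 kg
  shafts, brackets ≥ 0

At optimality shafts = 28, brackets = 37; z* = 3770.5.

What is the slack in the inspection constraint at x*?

inspection used = 5·28 + 2·37 = 214; slack = 226 − 214 = 12.

12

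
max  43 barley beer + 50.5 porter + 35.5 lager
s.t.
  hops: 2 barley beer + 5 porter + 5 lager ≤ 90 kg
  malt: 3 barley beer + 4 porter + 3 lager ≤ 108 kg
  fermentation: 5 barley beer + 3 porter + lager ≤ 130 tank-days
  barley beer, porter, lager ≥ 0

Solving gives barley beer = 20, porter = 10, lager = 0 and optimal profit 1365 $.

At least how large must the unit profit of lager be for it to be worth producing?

Check each constraint at x*: hops 90/90 (tight); malt 100/108 (slack 8); fermentation 130/130 (tight).
By complementary slackness, y = 0 for the non-binding constraint.
Dual feasibility on the basic columns requires 2·y_hops + 5·y_fermentation = 43, 5·y_hops + 3·y_fermentation = 50.5.
Solving: y_hops = 6.5, y_fermentation = 6.
lager enters the basis when its profit ≥ yᵀa₃ = 6.5·5 + 6·1 = 38.5.

38.5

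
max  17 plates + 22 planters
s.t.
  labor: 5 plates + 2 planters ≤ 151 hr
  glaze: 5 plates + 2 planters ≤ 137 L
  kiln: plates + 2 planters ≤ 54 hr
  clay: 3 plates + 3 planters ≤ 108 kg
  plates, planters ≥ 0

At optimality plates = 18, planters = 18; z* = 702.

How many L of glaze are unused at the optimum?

glaze used = 5·18 + 2·18 = 126; slack = 137 − 126 = 11.

11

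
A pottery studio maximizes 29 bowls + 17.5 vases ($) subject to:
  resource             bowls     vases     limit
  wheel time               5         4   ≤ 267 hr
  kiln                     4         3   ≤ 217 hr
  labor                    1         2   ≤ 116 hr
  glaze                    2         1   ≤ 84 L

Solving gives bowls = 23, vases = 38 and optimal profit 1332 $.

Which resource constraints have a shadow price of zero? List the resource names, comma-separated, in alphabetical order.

kiln, labor

wheel time: 267/267 (binding)
kiln: 206/217 (slack 11)
labor: 99/116 (slack 17)
glaze: 84/84 (binding)
By complementary slackness, a constraint with positive slack has shadow price 0 → kiln, labor.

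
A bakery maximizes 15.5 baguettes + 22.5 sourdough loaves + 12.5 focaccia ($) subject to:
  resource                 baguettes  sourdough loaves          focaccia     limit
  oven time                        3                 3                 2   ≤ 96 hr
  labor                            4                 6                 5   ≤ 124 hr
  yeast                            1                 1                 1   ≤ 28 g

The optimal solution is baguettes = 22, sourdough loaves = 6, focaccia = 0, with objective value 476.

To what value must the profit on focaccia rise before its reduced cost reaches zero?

At the optimum: oven time uses 84 of 96 (slack = 12); labor uses 124 of 124 (binding); yeast uses 28 of 28 (binding).
Slack constraints have shadow price 0 (complementary slackness).
Dual feasibility on the basic columns requires 4·y_labor + 1·y_yeast = 15.5, 6·y_labor + 1·y_yeast = 22.5.
Solving: y_labor = 3.5, y_yeast = 1.5.
focaccia enters the basis when its profit ≥ yᵀa₃ = 3.5·5 + 1.5·1 = 19.

19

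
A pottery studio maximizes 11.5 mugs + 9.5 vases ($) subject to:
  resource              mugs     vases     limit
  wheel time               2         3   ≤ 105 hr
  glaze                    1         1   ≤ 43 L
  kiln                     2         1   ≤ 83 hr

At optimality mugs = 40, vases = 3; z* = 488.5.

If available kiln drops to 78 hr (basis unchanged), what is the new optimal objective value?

478.5

Binding: glaze and kiln. Non-binding: wheel time (16 unused).
Since wheel time is not tight, its dual is 0.
Dual feasibility on the basic columns requires 1·y_glaze + 2·y_kiln = 11.5, 1·y_glaze + 1·y_kiln = 9.5.
This yields shadow prices y_glaze = 7.5, y_kiln = 2.
Δz = y_kiln·Δb = 2 × (-5) = -10, so new z* = 488.5 − 10 = 478.5.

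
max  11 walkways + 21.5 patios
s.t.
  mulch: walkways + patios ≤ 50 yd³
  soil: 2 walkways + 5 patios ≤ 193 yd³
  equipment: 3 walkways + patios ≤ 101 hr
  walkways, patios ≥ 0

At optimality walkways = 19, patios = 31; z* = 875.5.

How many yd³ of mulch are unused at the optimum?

0

mulch used = 1·19 + 1·31 = 50; slack = 50 − 50 = 0.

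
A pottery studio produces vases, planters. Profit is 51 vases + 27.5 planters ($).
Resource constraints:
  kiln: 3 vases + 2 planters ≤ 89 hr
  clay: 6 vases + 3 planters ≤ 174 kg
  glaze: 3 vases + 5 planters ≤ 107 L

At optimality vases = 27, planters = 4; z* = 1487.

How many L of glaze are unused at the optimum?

6

glaze used = 3·27 + 5·4 = 101; slack = 107 − 101 = 6.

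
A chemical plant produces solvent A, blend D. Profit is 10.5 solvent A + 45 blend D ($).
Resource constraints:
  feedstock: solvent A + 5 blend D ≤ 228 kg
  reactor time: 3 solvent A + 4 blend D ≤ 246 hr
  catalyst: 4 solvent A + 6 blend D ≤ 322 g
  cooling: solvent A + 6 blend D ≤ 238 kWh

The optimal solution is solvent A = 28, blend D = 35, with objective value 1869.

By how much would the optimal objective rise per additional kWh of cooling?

6.5

Check each constraint at x*: feedstock 203/228 (slack 25); reactor time 224/246 (slack 22); catalyst 322/322 (tight); cooling 238/238 (tight).
Since feedstock, reactor time are not tight, their duals are 0.
From A_Bᵀ y = c: 4·y_catalyst + 1·y_cooling = 10.5; 6·y_catalyst + 6·y_cooling = 45.
Solving: y_catalyst = 1, y_cooling = 6.5.
Shadow price of cooling = 6.5.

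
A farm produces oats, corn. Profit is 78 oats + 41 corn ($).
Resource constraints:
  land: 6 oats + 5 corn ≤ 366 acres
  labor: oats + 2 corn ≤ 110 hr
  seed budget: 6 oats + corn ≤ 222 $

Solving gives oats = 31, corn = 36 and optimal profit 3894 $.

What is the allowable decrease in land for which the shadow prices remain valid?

144

Binding constraints: land, seed budget. The basis is B = [[6,5],[6,1]] with det -24.
Per unit decrease in land, x* moves by d = (0.0417, -0.25).
The basis stays optimal until corn reaches 0; allowable decrease = 144 acres.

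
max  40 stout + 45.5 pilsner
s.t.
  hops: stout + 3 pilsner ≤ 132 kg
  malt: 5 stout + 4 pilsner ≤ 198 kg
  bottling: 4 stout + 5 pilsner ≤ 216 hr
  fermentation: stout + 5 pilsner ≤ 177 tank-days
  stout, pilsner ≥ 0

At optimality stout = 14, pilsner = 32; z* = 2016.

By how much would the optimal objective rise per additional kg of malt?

2

Binding: malt and bottling. Non-binding: hops (22 unused), fermentation (3 unused).
Since hops, fermentation are not tight, their duals are 0.
The binding rows give the dual system: 5·y_malt + 4·y_bottling = 40 and 4·y_malt + 5·y_bottling = 45.5.
Solving: y_malt = 2, y_bottling = 7.5.
Shadow price of malt = 2.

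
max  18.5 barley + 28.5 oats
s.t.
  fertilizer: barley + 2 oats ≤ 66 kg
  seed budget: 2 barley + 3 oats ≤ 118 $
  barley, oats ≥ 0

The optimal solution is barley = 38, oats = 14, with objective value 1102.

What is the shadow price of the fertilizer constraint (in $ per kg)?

1.5

At the optimum: fertilizer uses 66 of 66 (binding); seed budget uses 118 of 118 (binding).
Dual feasibility on the basic columns requires 1·y_fertilizer + 2·y_seed budget = 18.5, 2·y_fertilizer + 3·y_seed budget = 28.5.
This yields shadow prices y_fertilizer = 1.5, y_seed budget = 8.5.
Shadow price of fertilizer = 1.5.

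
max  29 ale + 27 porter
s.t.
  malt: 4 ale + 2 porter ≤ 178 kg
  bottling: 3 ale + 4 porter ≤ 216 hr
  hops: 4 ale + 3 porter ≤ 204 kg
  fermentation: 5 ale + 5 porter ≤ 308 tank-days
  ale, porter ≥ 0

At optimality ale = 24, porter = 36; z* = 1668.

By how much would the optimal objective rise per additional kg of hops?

5

At the optimum: malt uses 168 of 178 (slack = 10); bottling uses 216 of 216 (binding); hops uses 204 of 204 (binding); fermentation uses 300 of 308 (slack = 8).
By complementary slackness, y = 0 for the non-binding constraints.
The binding rows give the dual system: 3·y_bottling + 4·y_hops = 29 and 4·y_bottling + 3·y_hops = 27.
This yields shadow prices y_bottling = 3, y_hops = 5.
Shadow price of hops = 5.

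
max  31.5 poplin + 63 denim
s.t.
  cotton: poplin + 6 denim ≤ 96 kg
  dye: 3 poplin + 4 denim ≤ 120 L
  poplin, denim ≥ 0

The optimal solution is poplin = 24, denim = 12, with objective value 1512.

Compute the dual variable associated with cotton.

4.5

Check each constraint at x*: cotton 96/96 (tight); dye 120/120 (tight).
Dual feasibility on the basic columns requires 1·y_cotton + 3·y_dye = 31.5, 6·y_cotton + 4·y_dye = 63.
Solving: y_cotton = 4.5, y_dye = 9.
Shadow price of cotton = 4.5.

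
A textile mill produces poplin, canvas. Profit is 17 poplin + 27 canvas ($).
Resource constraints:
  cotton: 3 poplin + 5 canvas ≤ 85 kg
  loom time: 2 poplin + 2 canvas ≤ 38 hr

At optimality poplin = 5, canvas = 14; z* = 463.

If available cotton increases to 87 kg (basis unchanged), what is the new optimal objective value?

473

Check each constraint at x*: cotton 85/85 (tight); loom time 38/38 (tight).
Dual feasibility on the basic columns requires 3·y_cotton + 2·y_loom time = 17, 5·y_cotton + 2·y_loom time = 27.
Solving: y_cotton = 5, y_loom time = 1.
Δz = y_cotton·Δb = 5 × (2) = 10, so new z* = 463 + 10 = 473.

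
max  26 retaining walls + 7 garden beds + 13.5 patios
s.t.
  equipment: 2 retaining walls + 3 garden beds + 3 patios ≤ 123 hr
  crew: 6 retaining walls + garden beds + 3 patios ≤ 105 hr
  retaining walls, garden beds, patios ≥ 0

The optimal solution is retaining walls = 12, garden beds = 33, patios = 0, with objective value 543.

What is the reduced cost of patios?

-1.5

Check each constraint at x*: equipment 123/123 (tight); crew 105/105 (tight).
From A_Bᵀ y = c: 2·y_equipment + 6·y_crew = 26; 3·y_equipment + 1·y_crew = 7.
Solving: y_equipment = 1, y_crew = 4.
Reduced cost of patios: c₃ − yᵀa₃ = 13.5 − (1·3 + 4·3) = 13.5 − 15 = -1.5.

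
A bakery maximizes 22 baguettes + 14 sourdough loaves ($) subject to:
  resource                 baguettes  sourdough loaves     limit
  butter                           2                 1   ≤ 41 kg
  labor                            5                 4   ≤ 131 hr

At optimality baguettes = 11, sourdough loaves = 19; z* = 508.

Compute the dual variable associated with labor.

Both butter and labor are binding at x*.
Dual feasibility on the basic columns requires 2·y_butter + 5·y_labor = 22, 1·y_butter + 4·y_labor = 14.
This yields shadow prices y_butter = 6, y_labor = 2.
Shadow price of labor = 2.

2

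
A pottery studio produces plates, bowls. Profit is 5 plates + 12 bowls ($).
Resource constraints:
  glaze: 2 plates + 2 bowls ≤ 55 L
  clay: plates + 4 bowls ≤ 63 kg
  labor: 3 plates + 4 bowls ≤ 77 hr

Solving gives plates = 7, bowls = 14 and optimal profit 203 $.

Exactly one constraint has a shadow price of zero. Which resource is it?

glaze

glaze: 42/55 (slack 13)
clay: 63/63 (binding)
labor: 77/77 (binding)
By complementary slackness, a constraint with positive slack has shadow price 0 → glaze.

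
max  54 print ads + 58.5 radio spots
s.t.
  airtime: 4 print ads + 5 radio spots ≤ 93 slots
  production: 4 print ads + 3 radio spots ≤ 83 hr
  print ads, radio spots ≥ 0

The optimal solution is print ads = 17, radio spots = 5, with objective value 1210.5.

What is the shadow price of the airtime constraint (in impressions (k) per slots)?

Check each constraint at x*: airtime 93/93 (tight); production 83/83 (tight).
The binding rows give the dual system: 4·y_airtime + 4·y_production = 54 and 5·y_airtime + 3·y_production = 58.5.
This yields shadow prices y_airtime = 9, y_production = 4.5.
Shadow price of airtime = 9.

9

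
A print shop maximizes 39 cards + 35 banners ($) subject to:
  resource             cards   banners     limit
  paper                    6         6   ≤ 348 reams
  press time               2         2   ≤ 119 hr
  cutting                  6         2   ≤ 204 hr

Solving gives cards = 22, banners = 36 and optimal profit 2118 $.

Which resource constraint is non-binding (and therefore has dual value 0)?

paper: 348/348 (binding)
press time: 116/119 (slack 3)
cutting: 204/204 (binding)
By complementary slackness, a constraint with positive slack has shadow price 0 → press time.

press time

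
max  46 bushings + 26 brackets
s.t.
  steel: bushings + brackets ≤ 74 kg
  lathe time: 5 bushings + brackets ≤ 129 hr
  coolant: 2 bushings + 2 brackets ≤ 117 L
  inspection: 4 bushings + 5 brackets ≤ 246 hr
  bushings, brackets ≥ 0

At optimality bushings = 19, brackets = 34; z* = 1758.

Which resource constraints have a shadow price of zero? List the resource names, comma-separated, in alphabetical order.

coolant, steel

steel: 53/74 (slack 21)
lathe time: 129/129 (binding)
coolant: 106/117 (slack 11)
inspection: 246/246 (binding)
By complementary slackness, a constraint with positive slack has shadow price 0 → coolant, steel.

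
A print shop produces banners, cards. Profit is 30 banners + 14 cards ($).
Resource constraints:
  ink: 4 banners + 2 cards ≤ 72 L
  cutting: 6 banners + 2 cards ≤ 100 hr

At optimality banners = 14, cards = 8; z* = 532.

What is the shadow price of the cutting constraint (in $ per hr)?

At the optimum: ink uses 72 of 72 (binding); cutting uses 100 of 100 (binding).
The binding rows give the dual system: 4·y_ink + 6·y_cutting = 30 and 2·y_ink + 2·y_cutting = 14.
This yields shadow prices y_ink = 6, y_cutting = 1.
Shadow price of cutting = 1.

1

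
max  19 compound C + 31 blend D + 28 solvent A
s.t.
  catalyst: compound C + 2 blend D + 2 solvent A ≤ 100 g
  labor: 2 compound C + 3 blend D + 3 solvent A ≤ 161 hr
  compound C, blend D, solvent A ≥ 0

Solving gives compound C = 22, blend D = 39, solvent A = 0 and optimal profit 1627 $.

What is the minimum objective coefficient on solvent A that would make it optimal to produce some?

Check each constraint at x*: catalyst 100/100 (tight); labor 161/161 (tight).
Dual feasibility on the basic columns requires 1·y_catalyst + 2·y_labor = 19, 2·y_catalyst + 3·y_labor = 31.
This yields shadow prices y_catalyst = 5, y_labor = 7.
solvent A enters the basis when its profit ≥ yᵀa₃ = 5·2 + 7·3 = 31.

31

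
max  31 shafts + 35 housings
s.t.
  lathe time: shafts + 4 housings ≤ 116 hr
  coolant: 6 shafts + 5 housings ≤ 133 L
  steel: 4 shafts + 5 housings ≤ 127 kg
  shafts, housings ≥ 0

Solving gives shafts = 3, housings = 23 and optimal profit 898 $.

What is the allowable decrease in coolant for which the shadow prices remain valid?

6

Binding constraints: coolant, steel. The basis is B = [[6,5],[4,5]] with det 10.
Per unit decrease in coolant, x* moves by d = (-0.5, 0.4).
The basis stays optimal until shafts reaches 0; allowable decrease = 6 L.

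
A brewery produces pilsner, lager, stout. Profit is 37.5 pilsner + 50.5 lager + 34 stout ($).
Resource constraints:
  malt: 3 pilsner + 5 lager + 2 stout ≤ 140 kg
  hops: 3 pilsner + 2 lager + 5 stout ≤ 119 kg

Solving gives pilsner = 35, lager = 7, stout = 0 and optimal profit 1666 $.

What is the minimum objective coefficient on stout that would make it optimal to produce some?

Both malt and hops are binding at x*.
From A_Bᵀ y = c: 3·y_malt + 3·y_hops = 37.5; 5·y_malt + 2·y_hops = 50.5.
→ y_malt = 8.5 and y_hops = 4.
stout enters the basis when its profit ≥ yᵀa₃ = 8.5·2 + 4·5 = 37.

37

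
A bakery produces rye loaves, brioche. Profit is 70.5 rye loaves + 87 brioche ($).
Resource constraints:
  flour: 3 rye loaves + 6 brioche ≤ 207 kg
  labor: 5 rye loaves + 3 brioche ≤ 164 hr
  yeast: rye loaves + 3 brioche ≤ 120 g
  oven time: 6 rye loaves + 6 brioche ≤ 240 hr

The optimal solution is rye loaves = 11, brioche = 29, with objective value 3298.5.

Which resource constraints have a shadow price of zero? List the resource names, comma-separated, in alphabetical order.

flour: 207/207 (binding)
labor: 142/164 (slack 22)
yeast: 98/120 (slack 22)
oven time: 240/240 (binding)
By complementary slackness, a constraint with positive slack has shadow price 0 → labor, yeast.

labor, yeast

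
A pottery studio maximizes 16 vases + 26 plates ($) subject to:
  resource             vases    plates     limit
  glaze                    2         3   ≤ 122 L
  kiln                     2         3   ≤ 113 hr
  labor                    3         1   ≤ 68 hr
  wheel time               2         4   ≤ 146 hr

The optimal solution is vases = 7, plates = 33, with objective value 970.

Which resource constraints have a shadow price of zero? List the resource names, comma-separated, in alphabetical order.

glaze, labor

glaze: 113/122 (slack 9)
kiln: 113/113 (binding)
labor: 54/68 (slack 14)
wheel time: 146/146 (binding)
By complementary slackness, a constraint with positive slack has shadow price 0 → glaze, labor.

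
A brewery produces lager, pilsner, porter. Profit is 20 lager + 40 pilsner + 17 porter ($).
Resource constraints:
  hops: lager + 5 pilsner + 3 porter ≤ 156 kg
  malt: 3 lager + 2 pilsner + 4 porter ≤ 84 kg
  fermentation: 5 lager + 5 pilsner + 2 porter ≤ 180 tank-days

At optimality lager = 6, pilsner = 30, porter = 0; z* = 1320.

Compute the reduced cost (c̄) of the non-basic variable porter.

-4

Check each constraint at x*: hops 156/156 (tight); malt 78/84 (slack 6); fermentation 180/180 (tight).
By complementary slackness, y = 0 for the non-binding constraint.
The binding rows give the dual system: 1·y_hops + 5·y_fermentation = 20 and 5·y_hops + 5·y_fermentation = 40.
→ y_hops = 5 and y_fermentation = 3.
Reduced cost of porter: c₃ − yᵀa₃ = 17 − (5·3 + 3·2) = 17 − 21 = -4.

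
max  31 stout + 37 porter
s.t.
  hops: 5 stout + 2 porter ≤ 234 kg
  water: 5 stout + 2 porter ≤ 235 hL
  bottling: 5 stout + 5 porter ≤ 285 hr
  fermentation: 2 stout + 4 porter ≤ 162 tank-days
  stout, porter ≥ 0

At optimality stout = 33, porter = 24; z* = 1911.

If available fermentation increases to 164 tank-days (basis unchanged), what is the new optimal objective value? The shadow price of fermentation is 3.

1917

Δb = 2, so new z* = 1911 + (3)·(2) = 1911 + 6 = 1917.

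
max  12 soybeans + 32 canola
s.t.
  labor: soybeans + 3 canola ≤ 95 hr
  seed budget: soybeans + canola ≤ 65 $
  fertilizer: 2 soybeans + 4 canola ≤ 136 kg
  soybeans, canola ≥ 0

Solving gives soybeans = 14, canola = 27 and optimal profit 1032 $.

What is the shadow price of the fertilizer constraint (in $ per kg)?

2

At the optimum: labor uses 95 of 95 (binding); seed budget uses 41 of 65 (slack = 24); fertilizer uses 136 of 136 (binding).
Slack constraints have shadow price 0 (complementary slackness).
From A_Bᵀ y = c: 1·y_labor + 2·y_fertilizer = 12; 3·y_labor + 4·y_fertilizer = 32.
→ y_labor = 8 and y_fertilizer = 2.
Shadow price of fertilizer = 2.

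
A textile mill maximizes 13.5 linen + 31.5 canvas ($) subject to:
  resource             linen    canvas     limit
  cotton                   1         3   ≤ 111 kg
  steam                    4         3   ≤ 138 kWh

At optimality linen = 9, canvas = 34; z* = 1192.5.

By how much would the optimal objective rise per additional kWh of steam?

Check each constraint at x*: cotton 111/111 (tight); steam 138/138 (tight).
The binding rows give the dual system: 1·y_cotton + 4·y_steam = 13.5 and 3·y_cotton + 3·y_steam = 31.5.
→ y_cotton = 9.5 and y_steam = 1.
Shadow price of steam = 1.

1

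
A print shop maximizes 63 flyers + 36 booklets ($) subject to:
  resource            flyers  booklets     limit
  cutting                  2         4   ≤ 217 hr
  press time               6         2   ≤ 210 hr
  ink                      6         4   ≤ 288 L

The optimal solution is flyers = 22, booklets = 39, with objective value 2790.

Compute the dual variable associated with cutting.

0

Check each constraint at x*: cutting 200/217 (slack 17); press time 210/210 (tight); ink 288/288 (tight).
Slack constraints have shadow price 0 (complementary slackness).
From A_Bᵀ y = c: 6·y_press time + 6·y_ink = 63; 2·y_press time + 4·y_ink = 36.
Solving: y_press time = 3, y_ink = 7.5.
Shadow price of cutting = 0.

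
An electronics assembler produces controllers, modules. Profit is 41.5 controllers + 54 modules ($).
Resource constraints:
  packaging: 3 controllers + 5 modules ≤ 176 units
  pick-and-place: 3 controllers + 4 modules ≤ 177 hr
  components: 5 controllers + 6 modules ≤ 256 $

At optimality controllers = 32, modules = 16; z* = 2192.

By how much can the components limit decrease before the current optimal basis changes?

44.8

Binding constraints: packaging, components. The basis is B = [[3,5],[5,6]] with det -7.
Per unit decrease in components, x* moves by d = (-0.7143, 0.4286).
The basis stays optimal until controllers reaches 0; allowable decrease = 44.8 $.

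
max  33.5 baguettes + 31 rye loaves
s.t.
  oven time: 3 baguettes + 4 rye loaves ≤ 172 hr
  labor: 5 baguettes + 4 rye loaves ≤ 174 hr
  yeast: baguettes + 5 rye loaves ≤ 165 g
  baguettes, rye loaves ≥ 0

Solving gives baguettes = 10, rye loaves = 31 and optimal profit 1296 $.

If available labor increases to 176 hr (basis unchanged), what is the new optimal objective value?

1309

Binding: labor and yeast. Non-binding: oven time (18 unused).
By complementary slackness, y = 0 for the non-binding constraint.
From A_Bᵀ y = c: 5·y_labor + 1·y_yeast = 33.5; 4·y_labor + 5·y_yeast = 31.
This yields shadow prices y_labor = 6.5, y_yeast = 1.
Δz = y_labor·Δb = 6.5 × (2) = 13, so new z* = 1296 + 13 = 1309.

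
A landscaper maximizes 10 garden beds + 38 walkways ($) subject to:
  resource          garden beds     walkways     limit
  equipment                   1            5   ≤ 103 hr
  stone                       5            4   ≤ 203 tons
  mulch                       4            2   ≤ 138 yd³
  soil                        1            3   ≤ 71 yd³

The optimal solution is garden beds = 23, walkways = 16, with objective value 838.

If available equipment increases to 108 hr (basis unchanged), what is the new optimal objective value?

858

Check each constraint at x*: equipment 103/103 (tight); stone 179/203 (slack 24); mulch 124/138 (slack 14); soil 71/71 (tight).
Since stone, mulch are not tight, their duals are 0.
The binding rows give the dual system: 1·y_equipment + 1·y_soil = 10 and 5·y_equipment + 3·y_soil = 38.
Solving: y_equipment = 4, y_soil = 6.
Δz = y_equipment·Δb = 4 × (5) = 20, so new z* = 838 + 20 = 858.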